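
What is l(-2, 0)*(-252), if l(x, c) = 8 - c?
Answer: -2016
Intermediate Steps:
l(-2, 0)*(-252) = (8 - 1*0)*(-252) = (8 + 0)*(-252) = 8*(-252) = -2016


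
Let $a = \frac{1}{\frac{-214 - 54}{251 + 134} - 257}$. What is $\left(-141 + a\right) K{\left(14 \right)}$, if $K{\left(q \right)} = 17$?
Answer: $- \frac{237820106}{99213} \approx -2397.1$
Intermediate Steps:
$a = - \frac{385}{99213}$ ($a = \frac{1}{- \frac{268}{385} - 257} = \frac{1}{- \frac{99213}{385}} = - \frac{385}{99213} \approx -0.0038805$)
$\left(-141 + a\right) K{\left(14 \right)} = \left(-141 - \frac{385}{99213}\right) 17 = \left(- \frac{13989418}{99213}\right) 17 = - \frac{237820106}{99213}$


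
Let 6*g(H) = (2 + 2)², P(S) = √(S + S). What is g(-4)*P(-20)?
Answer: 16*I*√10/3 ≈ 16.865*I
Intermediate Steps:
P(S) = √2*√S (P(S) = √(2*S) = √2*√S)
g(H) = 8/3 (g(H) = (2 + 2)²/6 = (⅙)*4² = (⅙)*16 = 8/3)
g(-4)*P(-20) = 8*(√2*√(-20))/3 = 8*(√2*(2*I*√5))/3 = 8*(2*I*√10)/3 = 16*I*√10/3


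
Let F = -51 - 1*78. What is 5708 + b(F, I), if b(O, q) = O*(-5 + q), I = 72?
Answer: -2935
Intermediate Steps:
F = -129 (F = -51 - 78 = -129)
5708 + b(F, I) = 5708 - 129*(-5 + 72) = 5708 - 129*67 = 5708 - 8643 = -2935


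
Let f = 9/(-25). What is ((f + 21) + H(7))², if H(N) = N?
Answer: 477481/625 ≈ 763.97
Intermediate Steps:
f = -9/25 (f = 9*(-1/25) = -9/25 ≈ -0.36000)
((f + 21) + H(7))² = ((-9/25 + 21) + 7)² = (516/25 + 7)² = (691/25)² = 477481/625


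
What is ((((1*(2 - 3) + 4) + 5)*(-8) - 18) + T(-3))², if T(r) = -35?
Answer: 13689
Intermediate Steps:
((((1*(2 - 3) + 4) + 5)*(-8) - 18) + T(-3))² = ((((1*(2 - 3) + 4) + 5)*(-8) - 18) - 35)² = ((((1*(-1) + 4) + 5)*(-8) - 18) - 35)² = ((((-1 + 4) + 5)*(-8) - 18) - 35)² = (((3 + 5)*(-8) - 18) - 35)² = ((8*(-8) - 18) - 35)² = ((-64 - 18) - 35)² = (-82 - 35)² = (-117)² = 13689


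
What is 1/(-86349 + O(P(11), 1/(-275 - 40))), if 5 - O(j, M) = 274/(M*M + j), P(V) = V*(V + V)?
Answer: -24012451/2073358256794 ≈ -1.1581e-5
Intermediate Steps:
P(V) = 2*V² (P(V) = V*(2*V) = 2*V²)
O(j, M) = 5 - 274/(j + M²) (O(j, M) = 5 - 274/(M*M + j) = 5 - 274/(M² + j) = 5 - 274/(j + M²))
1/(-86349 + O(P(11), 1/(-275 - 40))) = 1/(-86349 + (-274 + 5*(2*11²) + 5*(1/(-275 - 40))²)/(2*11² + (1/(-275 - 40))²)) = 1/(-86349 + (-274 + 5*(2*121) + 5*(1/(-315))²)/(2*121 + (1/(-315))²)) = 1/(-86349 + (-274 + 5*242 + 5*(-1/315)²)/(242 + (-1/315)²)) = 1/(-86349 + (-274 + 1210 + 5*(1/99225))/(242 + 1/99225)) = 1/(-86349 + (-274 + 1210 + 1/19845)/(24012451/99225)) = 1/(-86349 + (99225/24012451)*(18574921/19845)) = 1/(-86349 + 92874605/24012451) = 1/(-2073358256794/24012451) = -24012451/2073358256794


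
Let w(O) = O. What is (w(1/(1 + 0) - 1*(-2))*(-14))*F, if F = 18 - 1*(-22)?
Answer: -1680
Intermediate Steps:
F = 40 (F = 18 + 22 = 40)
(w(1/(1 + 0) - 1*(-2))*(-14))*F = ((1/(1 + 0) - 1*(-2))*(-14))*40 = ((1/1 + 2)*(-14))*40 = ((1 + 2)*(-14))*40 = (3*(-14))*40 = -42*40 = -1680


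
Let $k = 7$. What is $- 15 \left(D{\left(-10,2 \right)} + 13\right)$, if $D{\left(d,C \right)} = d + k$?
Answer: $-150$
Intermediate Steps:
$D{\left(d,C \right)} = 7 + d$ ($D{\left(d,C \right)} = d + 7 = 7 + d$)
$- 15 \left(D{\left(-10,2 \right)} + 13\right) = - 15 \left(\left(7 - 10\right) + 13\right) = - 15 \left(-3 + 13\right) = \left(-15\right) 10 = -150$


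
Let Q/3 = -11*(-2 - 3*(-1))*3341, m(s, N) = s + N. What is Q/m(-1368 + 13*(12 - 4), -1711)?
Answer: 110253/2975 ≈ 37.060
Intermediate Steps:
m(s, N) = N + s
Q = -110253 (Q = 3*(-11*(-2 - 3*(-1))*3341) = 3*(-11*(-2 + 3)*3341) = 3*(-11*1*3341) = 3*(-11*3341) = 3*(-36751) = -110253)
Q/m(-1368 + 13*(12 - 4), -1711) = -110253/(-1711 + (-1368 + 13*(12 - 4))) = -110253/(-1711 + (-1368 + 13*8)) = -110253/(-1711 + (-1368 + 104)) = -110253/(-1711 - 1264) = -110253/(-2975) = -110253*(-1/2975) = 110253/2975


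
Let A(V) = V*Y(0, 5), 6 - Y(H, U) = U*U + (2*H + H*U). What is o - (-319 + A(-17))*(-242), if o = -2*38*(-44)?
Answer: 4312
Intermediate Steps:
Y(H, U) = 6 - U**2 - 2*H - H*U (Y(H, U) = 6 - (U*U + (2*H + H*U)) = 6 - (U**2 + (2*H + H*U)) = 6 - (U**2 + 2*H + H*U) = 6 + (-U**2 - 2*H - H*U) = 6 - U**2 - 2*H - H*U)
A(V) = -19*V (A(V) = V*(6 - 1*5**2 - 2*0 - 1*0*5) = V*(6 - 1*25 + 0 + 0) = V*(6 - 25 + 0 + 0) = V*(-19) = -19*V)
o = 3344 (o = -76*(-44) = 3344)
o - (-319 + A(-17))*(-242) = 3344 - (-319 - 19*(-17))*(-242) = 3344 - (-319 + 323)*(-242) = 3344 - 4*(-242) = 3344 - 1*(-968) = 3344 + 968 = 4312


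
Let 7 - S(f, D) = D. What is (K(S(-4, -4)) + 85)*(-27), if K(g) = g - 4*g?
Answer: -1404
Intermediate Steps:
S(f, D) = 7 - D
K(g) = -3*g (K(g) = g - 4*g = -3*g)
(K(S(-4, -4)) + 85)*(-27) = (-3*(7 - 1*(-4)) + 85)*(-27) = (-3*(7 + 4) + 85)*(-27) = (-3*11 + 85)*(-27) = (-33 + 85)*(-27) = 52*(-27) = -1404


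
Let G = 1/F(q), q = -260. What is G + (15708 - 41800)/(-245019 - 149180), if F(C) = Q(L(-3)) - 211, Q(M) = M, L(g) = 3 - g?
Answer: 4954661/80810795 ≈ 0.061312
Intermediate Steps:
F(C) = -205 (F(C) = (3 - 1*(-3)) - 211 = (3 + 3) - 211 = 6 - 211 = -205)
G = -1/205 (G = 1/(-205) = -1/205 ≈ -0.0048781)
G + (15708 - 41800)/(-245019 - 149180) = -1/205 + (15708 - 41800)/(-245019 - 149180) = -1/205 - 26092/(-394199) = -1/205 - 26092*(-1/394199) = -1/205 + 26092/394199 = 4954661/80810795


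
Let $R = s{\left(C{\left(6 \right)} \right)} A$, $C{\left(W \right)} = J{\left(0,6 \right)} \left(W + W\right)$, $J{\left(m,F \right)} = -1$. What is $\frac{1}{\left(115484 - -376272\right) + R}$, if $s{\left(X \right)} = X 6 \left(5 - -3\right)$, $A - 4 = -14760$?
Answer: $\frac{1}{8991212} \approx 1.1122 \cdot 10^{-7}$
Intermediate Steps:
$A = -14756$ ($A = 4 - 14760 = -14756$)
$C{\left(W \right)} = - 2 W$ ($C{\left(W \right)} = - (W + W) = - 2 W$)
$s{\left(X \right)} = 48 X$ ($s{\left(X \right)} = 6 X \left(5 + 3\right) = 6 X 8 = 48 X$)
$R = 8499456$ ($R = 48 \left(\left(-2\right) 6\right) \left(-14756\right) = 48 \left(-12\right) \left(-14756\right) = \left(-576\right) \left(-14756\right) = 8499456$)
$\frac{1}{\left(115484 - -376272\right) + R} = \frac{1}{\left(115484 - -376272\right) + 8499456} = \frac{1}{\left(115484 + 376272\right) + 8499456} = \frac{1}{491756 + 8499456} = \frac{1}{8991212}$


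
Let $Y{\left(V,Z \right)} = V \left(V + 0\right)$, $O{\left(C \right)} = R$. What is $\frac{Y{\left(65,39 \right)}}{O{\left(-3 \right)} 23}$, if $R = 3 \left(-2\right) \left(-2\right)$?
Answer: $\frac{4225}{276} \approx 15.308$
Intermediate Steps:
$R = 12$ ($R = \left(-6\right) \left(-2\right) = 12$)
$O{\left(C \right)} = 12$
$Y{\left(V,Z \right)} = V^{2}$ ($Y{\left(V,Z \right)} = V V = V^{2}$)
$\frac{Y{\left(65,39 \right)}}{O{\left(-3 \right)} 23} = \frac{65^{2}}{12 \cdot 23} = \frac{4225}{276}$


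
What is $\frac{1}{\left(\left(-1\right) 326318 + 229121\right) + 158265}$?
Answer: $\frac{1}{61068} \approx 1.6375 \cdot 10^{-5}$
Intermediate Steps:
$\frac{1}{\left(\left(-1\right) 326318 + 229121\right) + 158265} = \frac{1}{\left(-326318 + 229121\right) + 158265} = \frac{1}{-97197 + 158265} = \frac{1}{61068}$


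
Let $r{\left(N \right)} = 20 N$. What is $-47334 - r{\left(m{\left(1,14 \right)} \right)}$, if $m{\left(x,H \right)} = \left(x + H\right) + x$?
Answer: $-47654$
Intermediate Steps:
$m{\left(x,H \right)} = H + 2 x$ ($m{\left(x,H \right)} = \left(H + x\right) + x = H + 2 x$)
$-47334 - r{\left(m{\left(1,14 \right)} \right)} = -47334 - 20 \left(14 + 2 \cdot 1\right) = -47334 - 20 \left(14 + 2\right) = -47334 - 20 \cdot 16 = -47334 - 320 = -47654$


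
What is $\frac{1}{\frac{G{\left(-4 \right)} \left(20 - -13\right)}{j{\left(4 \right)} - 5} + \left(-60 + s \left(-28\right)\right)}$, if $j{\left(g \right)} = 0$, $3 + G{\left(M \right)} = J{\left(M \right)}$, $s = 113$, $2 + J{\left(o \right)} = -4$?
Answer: $- \frac{5}{15823} \approx -0.000316$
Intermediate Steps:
$J{\left(o \right)} = -6$ ($J{\left(o \right)} = -2 - 4 = -6$)
$G{\left(M \right)} = -9$ ($G{\left(M \right)} = -3 - 6 = -9$)
$\frac{1}{\frac{G{\left(-4 \right)} \left(20 - -13\right)}{j{\left(4 \right)} - 5} + \left(-60 + s \left(-28\right)\right)} = \frac{1}{\frac{\left(-9\right) \left(20 - -13\right)}{0 - 5} + \left(-60 + 113 \left(-28\right)\right)} = \frac{1}{\frac{\left(-9\right) \left(20 + 13\right)}{-5} - 3224} = \frac{1}{\left(-9\right) 33 \left(- \frac{1}{5}\right) - 3224} = \frac{1}{\left(-297\right) \left(- \frac{1}{5}\right) - 3224} = \frac{1}{\frac{297}{5} - 3224} = \frac{1}{- \frac{15823}{5}} = - \frac{5}{15823}$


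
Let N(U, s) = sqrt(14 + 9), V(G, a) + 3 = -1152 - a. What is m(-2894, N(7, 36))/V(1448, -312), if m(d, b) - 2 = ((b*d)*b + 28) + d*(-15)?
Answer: 23122/843 ≈ 27.428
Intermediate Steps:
V(G, a) = -1155 - a (V(G, a) = -3 + (-1152 - a) = -1155 - a)
N(U, s) = sqrt(23)
m(d, b) = 30 - 15*d + d*b**2 (m(d, b) = 2 + (((b*d)*b + 28) + d*(-15)) = 2 + ((d*b**2 + 28) - 15*d) = 2 + ((28 + d*b**2) - 15*d) = 2 + (28 - 15*d + d*b**2) = 30 - 15*d + d*b**2)
m(-2894, N(7, 36))/V(1448, -312) = (30 - 15*(-2894) - 2894*(sqrt(23))**2)/(-1155 - 1*(-312)) = (30 + 43410 - 2894*23)/(-1155 + 312) = (30 + 43410 - 66562)/(-843) = -23122*(-1/843) = 23122/843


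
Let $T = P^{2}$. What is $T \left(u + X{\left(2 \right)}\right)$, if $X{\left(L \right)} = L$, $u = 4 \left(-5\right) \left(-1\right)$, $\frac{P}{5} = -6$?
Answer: $19800$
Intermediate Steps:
$P = -30$ ($P = 5 \left(-6\right) = -30$)
$u = 20$ ($u = \left(-20\right) \left(-1\right) = 20$)
$T = 900$ ($T = \left(-30\right)^{2} = 900$)
$T \left(u + X{\left(2 \right)}\right) = 900 \left(20 + 2\right) = 900 \cdot 22 = 19800$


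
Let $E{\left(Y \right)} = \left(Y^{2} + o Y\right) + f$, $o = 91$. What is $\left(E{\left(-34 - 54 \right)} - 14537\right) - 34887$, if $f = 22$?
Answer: $-49666$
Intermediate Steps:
$E{\left(Y \right)} = 22 + Y^{2} + 91 Y$ ($E{\left(Y \right)} = \left(Y^{2} + 91 Y\right) + 22 = 22 + Y^{2} + 91 Y$)
$\left(E{\left(-34 - 54 \right)} - 14537\right) - 34887 = \left(\left(22 + \left(-34 - 54\right)^{2} + 91 \left(-34 - 54\right)\right) - 14537\right) - 34887 = \left(\left(22 + \left(-88\right)^{2} + 91 \left(-88\right)\right) - 14537\right) - 34887 = \left(\left(22 + 7744 - 8008\right) - 14537\right) - 34887 = \left(-242 - 14537\right) - 34887 = -14779 - 34887 = -49666$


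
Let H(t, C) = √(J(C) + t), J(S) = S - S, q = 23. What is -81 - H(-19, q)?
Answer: -81 - I*√19 ≈ -81.0 - 4.3589*I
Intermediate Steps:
J(S) = 0
H(t, C) = √t (H(t, C) = √(0 + t) = √t)
-81 - H(-19, q) = -81 - √(-19) = -81 - I*√19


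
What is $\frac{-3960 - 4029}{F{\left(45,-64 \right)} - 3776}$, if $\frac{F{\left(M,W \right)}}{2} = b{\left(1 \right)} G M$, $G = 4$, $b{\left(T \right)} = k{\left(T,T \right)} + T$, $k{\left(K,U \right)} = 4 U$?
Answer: $\frac{7989}{1976} \approx 4.043$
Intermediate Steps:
$b{\left(T \right)} = 5 T$ ($b{\left(T \right)} = 4 T + T = 5 T$)
$F{\left(M,W \right)} = 40 M$ ($F{\left(M,W \right)} = 2 \cdot 5 \cdot 1 \cdot 4 M = 2 \cdot 5 \cdot 4 M = 2 \cdot 20 M = 40 M$)
$\frac{-3960 - 4029}{F{\left(45,-64 \right)} - 3776} = \frac{-3960 - 4029}{40 \cdot 45 - 3776} = - \frac{7989}{1800 - 3776} = - \frac{7989}{-1976} = \left(-7989\right) \left(- \frac{1}{1976}\right) = \frac{7989}{1976}$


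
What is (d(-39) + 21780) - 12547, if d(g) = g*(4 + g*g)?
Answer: -50242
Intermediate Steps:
d(g) = g*(4 + g²)
(d(-39) + 21780) - 12547 = (-39*(4 + (-39)²) + 21780) - 12547 = (-39*(4 + 1521) + 21780) - 12547 = (-39*1525 + 21780) - 12547 = (-59475 + 21780) - 12547 = -37695 - 12547 = -50242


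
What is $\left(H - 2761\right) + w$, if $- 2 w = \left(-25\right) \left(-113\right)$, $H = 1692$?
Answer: $- \frac{4963}{2} \approx -2481.5$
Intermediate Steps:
$w = - \frac{2825}{2}$ ($w = - \frac{\left(-25\right) \left(-113\right)}{2} = \left(- \frac{1}{2}\right) 2825 = - \frac{2825}{2} \approx -1412.5$)
$\left(H - 2761\right) + w = \left(1692 - 2761\right) - \frac{2825}{2} = -1069 - \frac{2825}{2} = - \frac{4963}{2}$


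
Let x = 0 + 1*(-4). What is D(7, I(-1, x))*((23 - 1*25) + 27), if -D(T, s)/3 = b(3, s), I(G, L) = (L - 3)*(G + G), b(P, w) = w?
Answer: -1050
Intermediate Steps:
x = -4 (x = 0 - 4 = -4)
I(G, L) = 2*G*(-3 + L) (I(G, L) = (-3 + L)*(2*G) = 2*G*(-3 + L))
D(T, s) = -3*s
D(7, I(-1, x))*((23 - 1*25) + 27) = (-6*(-1)*(-3 - 4))*((23 - 1*25) + 27) = (-6*(-1)*(-7))*((23 - 25) + 27) = (-3*14)*(-2 + 27) = -42*25 = -1050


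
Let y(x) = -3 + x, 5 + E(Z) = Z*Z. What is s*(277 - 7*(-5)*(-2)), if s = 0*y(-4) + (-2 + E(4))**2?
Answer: 16767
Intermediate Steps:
E(Z) = -5 + Z**2 (E(Z) = -5 + Z*Z = -5 + Z**2)
s = 81 (s = 0*(-3 - 4) + (-2 + (-5 + 4**2))**2 = 0*(-7) + (-2 + (-5 + 16))**2 = 0 + (-2 + 11)**2 = 0 + 9**2 = 0 + 81 = 81)
s*(277 - 7*(-5)*(-2)) = 81*(277 - 7*(-5)*(-2)) = 81*(277 + 35*(-2)) = 81*(277 - 70) = 81*207 = 16767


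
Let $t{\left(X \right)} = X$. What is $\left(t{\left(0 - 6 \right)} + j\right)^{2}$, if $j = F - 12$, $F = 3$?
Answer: $225$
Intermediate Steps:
$j = -9$ ($j = 3 - 12 = -9$)
$\left(t{\left(0 - 6 \right)} + j\right)^{2} = \left(\left(0 - 6\right) - 9\right)^{2} = \left(-6 - 9\right)^{2} = \left(-15\right)^{2} = 225$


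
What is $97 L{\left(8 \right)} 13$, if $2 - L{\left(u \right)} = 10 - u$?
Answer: $0$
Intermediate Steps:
$L{\left(u \right)} = -8 + u$ ($L{\left(u \right)} = 2 - \left(10 - u\right) = 2 + \left(-10 + u\right) = -8 + u$)
$97 L{\left(8 \right)} 13 = 97 \left(-8 + 8\right) 13 = 97 \cdot 0 \cdot 13 = 0 \cdot 13 = 0$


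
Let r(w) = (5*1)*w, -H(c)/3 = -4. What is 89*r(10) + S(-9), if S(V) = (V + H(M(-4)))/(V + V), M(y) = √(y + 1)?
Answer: 26699/6 ≈ 4449.8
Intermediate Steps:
M(y) = √(1 + y)
H(c) = 12 (H(c) = -3*(-4) = 12)
r(w) = 5*w
S(V) = (12 + V)/(2*V) (S(V) = (V + 12)/(V + V) = (12 + V)/((2*V)) = (12 + V)*(1/(2*V)) = (12 + V)/(2*V))
89*r(10) + S(-9) = 89*(5*10) + (½)*(12 - 9)/(-9) = 89*50 + (½)*(-⅑)*3 = 4450 - ⅙ = 26699/6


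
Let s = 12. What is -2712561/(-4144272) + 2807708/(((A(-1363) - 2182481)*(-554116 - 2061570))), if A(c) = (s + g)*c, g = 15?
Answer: 1312189888615041929/2004772536190192912 ≈ 0.65453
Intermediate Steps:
A(c) = 27*c (A(c) = (12 + 15)*c = 27*c)
-2712561/(-4144272) + 2807708/(((A(-1363) - 2182481)*(-554116 - 2061570))) = -2712561/(-4144272) + 2807708/(((27*(-1363) - 2182481)*(-554116 - 2061570))) = -2712561*(-1/4144272) + 2807708/(((-36801 - 2182481)*(-2615686))) = 904187/1381424 + 2807708/((-2219282*(-2615686))) = 904187/1381424 + 2807708/5804944857452 = 904187/1381424 + 2807708*(1/5804944857452) = 904187/1381424 + 701927/1451236214363 = 1312189888615041929/2004772536190192912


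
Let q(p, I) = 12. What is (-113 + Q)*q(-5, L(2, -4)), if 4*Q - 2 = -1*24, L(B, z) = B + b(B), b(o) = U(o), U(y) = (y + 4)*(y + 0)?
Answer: -1422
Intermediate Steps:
U(y) = y*(4 + y) (U(y) = (4 + y)*y = y*(4 + y))
b(o) = o*(4 + o)
L(B, z) = B + B*(4 + B)
Q = -11/2 (Q = ½ + (-1*24)/4 = ½ + (¼)*(-24) = ½ - 6 = -11/2 ≈ -5.5000)
(-113 + Q)*q(-5, L(2, -4)) = (-113 - 11/2)*12 = -237/2*12 = -1422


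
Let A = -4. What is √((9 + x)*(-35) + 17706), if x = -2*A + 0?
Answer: √17111 ≈ 130.81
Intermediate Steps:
x = 8 (x = -2*(-4) + 0 = 8 + 0 = 8)
√((9 + x)*(-35) + 17706) = √((9 + 8)*(-35) + 17706) = √(17*(-35) + 17706) = √(-595 + 17706) = √17111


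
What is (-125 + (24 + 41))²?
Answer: 3600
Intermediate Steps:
(-125 + (24 + 41))² = (-125 + 65)² = (-60)² = 3600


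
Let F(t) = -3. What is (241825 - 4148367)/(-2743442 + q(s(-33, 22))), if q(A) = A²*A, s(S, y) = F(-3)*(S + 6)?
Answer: 3906542/2212001 ≈ 1.7661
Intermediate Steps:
s(S, y) = -18 - 3*S (s(S, y) = -3*(S + 6) = -3*(6 + S) = -18 - 3*S)
q(A) = A³
(241825 - 4148367)/(-2743442 + q(s(-33, 22))) = (241825 - 4148367)/(-2743442 + (-18 - 3*(-33))³) = -3906542/(-2743442 + (-18 + 99)³) = -3906542/(-2743442 + 81³) = -3906542/(-2743442 + 531441) = -3906542/(-2212001) = -3906542*(-1/2212001) = 3906542/2212001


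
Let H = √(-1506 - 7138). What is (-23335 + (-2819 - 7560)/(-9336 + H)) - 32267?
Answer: -1211675966184/21792385 + 10379*I*√2161/43584770 ≈ -55601.0 + 0.01107*I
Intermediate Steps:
H = 2*I*√2161 (H = √(-8644) = 2*I*√2161 ≈ 92.973*I)
(-23335 + (-2819 - 7560)/(-9336 + H)) - 32267 = (-23335 + (-2819 - 7560)/(-9336 + 2*I*√2161)) - 32267 = (-23335 - 10379/(-9336 + 2*I*√2161)) - 32267 = -55602 - 10379/(-9336 + 2*I*√2161)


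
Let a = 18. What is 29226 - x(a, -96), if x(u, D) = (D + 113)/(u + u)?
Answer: 1052119/36 ≈ 29226.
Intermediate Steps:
x(u, D) = (113 + D)/(2*u) (x(u, D) = (113 + D)/((2*u)) = (113 + D)*(1/(2*u)) = (113 + D)/(2*u))
29226 - x(a, -96) = 29226 - (113 - 96)/(2*18) = 29226 - 17/(2*18) = 29226 - 1*17/36 = 29226 - 17/36 = 1052119/36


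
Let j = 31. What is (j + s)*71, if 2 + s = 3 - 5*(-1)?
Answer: 2627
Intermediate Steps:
s = 6 (s = -2 + (3 - 5*(-1)) = -2 + (3 + 5) = -2 + 8 = 6)
(j + s)*71 = (31 + 6)*71 = 37*71 = 2627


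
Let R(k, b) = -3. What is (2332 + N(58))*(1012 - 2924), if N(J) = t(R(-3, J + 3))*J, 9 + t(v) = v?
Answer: -3128032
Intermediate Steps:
t(v) = -9 + v
N(J) = -12*J (N(J) = (-9 - 3)*J = -12*J)
(2332 + N(58))*(1012 - 2924) = (2332 - 12*58)*(1012 - 2924) = (2332 - 696)*(-1912) = 1636*(-1912) = -3128032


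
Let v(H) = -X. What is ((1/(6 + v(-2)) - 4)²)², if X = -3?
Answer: 1500625/6561 ≈ 228.72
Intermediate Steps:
v(H) = 3 (v(H) = -1*(-3) = 3)
((1/(6 + v(-2)) - 4)²)² = ((1/(6 + 3) - 4)²)² = ((1/9 - 4)²)² = ((⅑ - 4)²)² = ((-35/9)²)² = (1225/81)² = 1500625/6561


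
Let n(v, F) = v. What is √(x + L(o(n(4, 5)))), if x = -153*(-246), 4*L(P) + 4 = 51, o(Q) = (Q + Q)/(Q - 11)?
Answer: √150599/2 ≈ 194.04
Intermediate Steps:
o(Q) = 2*Q/(-11 + Q) (o(Q) = (2*Q)/(-11 + Q) = 2*Q/(-11 + Q))
L(P) = 47/4 (L(P) = -1 + (¼)*51 = -1 + 51/4 = 47/4)
x = 37638
√(x + L(o(n(4, 5)))) = √(37638 + 47/4) = √(150599/4) = √150599/2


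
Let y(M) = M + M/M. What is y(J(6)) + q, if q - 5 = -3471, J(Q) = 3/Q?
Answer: -6929/2 ≈ -3464.5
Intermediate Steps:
q = -3466 (q = 5 - 3471 = -3466)
y(M) = 1 + M (y(M) = M + 1 = 1 + M)
y(J(6)) + q = (1 + 3/6) - 3466 = (1 + 3*(1/6)) - 3466 = (1 + 1/2) - 3466 = 3/2 - 3466 = -6929/2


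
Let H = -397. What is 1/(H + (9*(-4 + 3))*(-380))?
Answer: 1/3023 ≈ 0.00033080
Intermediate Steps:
1/(H + (9*(-4 + 3))*(-380)) = 1/(-397 + (9*(-4 + 3))*(-380)) = 1/(-397 + (9*(-1))*(-380)) = 1/(-397 - 9*(-380)) = 1/(-397 + 3420) = 1/3023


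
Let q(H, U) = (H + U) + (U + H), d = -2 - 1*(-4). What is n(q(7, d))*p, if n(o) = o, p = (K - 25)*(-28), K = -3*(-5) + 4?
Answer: 3024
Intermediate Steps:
d = 2 (d = -2 + 4 = 2)
q(H, U) = 2*H + 2*U (q(H, U) = (H + U) + (H + U) = 2*H + 2*U)
K = 19 (K = 15 + 4 = 19)
p = 168 (p = (19 - 25)*(-28) = -6*(-28) = 168)
n(q(7, d))*p = (2*7 + 2*2)*168 = (14 + 4)*168 = 18*168 = 3024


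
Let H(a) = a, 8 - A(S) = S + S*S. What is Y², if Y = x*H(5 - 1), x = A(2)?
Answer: 64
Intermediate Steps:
A(S) = 8 - S - S² (A(S) = 8 - (S + S*S) = 8 - (S + S²) = 8 + (-S - S²) = 8 - S - S²)
x = 2 (x = 8 - 1*2 - 1*2² = 8 - 2 - 1*4 = 8 - 2 - 4 = 2)
Y = 8 (Y = 2*(5 - 1) = 2*4 = 8)
Y² = 8² = 64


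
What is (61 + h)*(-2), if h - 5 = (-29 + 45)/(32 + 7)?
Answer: -5180/39 ≈ -132.82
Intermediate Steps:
h = 211/39 (h = 5 + (-29 + 45)/(32 + 7) = 5 + 16/39 = 211/39 ≈ 5.4103)
(61 + h)*(-2) = (61 + 211/39)*(-2) = (2590/39)*(-2) = -5180/39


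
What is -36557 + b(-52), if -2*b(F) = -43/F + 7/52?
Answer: -1900989/52 ≈ -36558.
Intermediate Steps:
b(F) = -7/104 + 43/(2*F) (b(F) = -(-43/F + 7/52)/2 = -(7/52 - 43/F)/2 = -7/104 + 43/(2*F))
-36557 + b(-52) = -36557 + (1/104)*(2236 - 7*(-52))/(-52) = -36557 + (1/104)*(-1/52)*(2236 + 364) = -36557 + (1/104)*(-1/52)*2600 = -36557 - 25/52 = -1900989/52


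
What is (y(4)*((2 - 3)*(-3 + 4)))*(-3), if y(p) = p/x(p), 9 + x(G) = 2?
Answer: -12/7 ≈ -1.7143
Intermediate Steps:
x(G) = -7 (x(G) = -9 + 2 = -7)
y(p) = -p/7 (y(p) = p/(-7) = p*(-⅐) = -p/7)
(y(4)*((2 - 3)*(-3 + 4)))*(-3) = ((-⅐*4)*((2 - 3)*(-3 + 4)))*(-3) = -(-4)/7*(-3) = -4/7*(-1)*(-3) = (4/7)*(-3) = -12/7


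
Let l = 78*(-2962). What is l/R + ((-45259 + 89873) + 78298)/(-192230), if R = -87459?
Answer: 5610381612/2802040595 ≈ 2.0022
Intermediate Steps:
l = -231036
l/R + ((-45259 + 89873) + 78298)/(-192230) = -231036/(-87459) + ((-45259 + 89873) + 78298)/(-192230) = -231036*(-1/87459) + (44614 + 78298)*(-1/192230) = 77012/29153 + 122912*(-1/192230) = 77012/29153 - 61456/96115 = 5610381612/2802040595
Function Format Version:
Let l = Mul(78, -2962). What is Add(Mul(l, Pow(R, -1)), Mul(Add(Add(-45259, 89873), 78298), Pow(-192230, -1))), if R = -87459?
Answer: Rational(5610381612, 2802040595) ≈ 2.0022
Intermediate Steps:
l = -231036
Add(Mul(l, Pow(R, -1)), Mul(Add(Add(-45259, 89873), 78298), Pow(-192230, -1))) = Add(Mul(-231036, Pow(-87459, -1)), Mul(Add(Add(-45259, 89873), 78298), Pow(-192230, -1))) = Add(Mul(-231036, Rational(-1, 87459)), Mul(Add(44614, 78298), Rational(-1, 192230))) = Add(Rational(77012, 29153), Mul(122912, Rational(-1, 192230))) = Add(Rational(77012, 29153), Rational(-61456, 96115)) = Rational(5610381612, 2802040595)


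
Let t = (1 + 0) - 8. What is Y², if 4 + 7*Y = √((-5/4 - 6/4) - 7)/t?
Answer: (56 + I*√39)²/9604 ≈ 0.32247 + 0.072828*I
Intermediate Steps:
t = -7 (t = 1 - 8 = -7)
Y = -4/7 - I*√39/98 (Y = -4/7 + (√((-5/4 - 6/4) - 7)/(-7))/7 = -4/7 + (√((-5*¼ - 6*¼) - 7)*(-⅐))/7 = -4/7 + (√((-5/4 - 3/2) - 7)*(-⅐))/7 = -4/7 + (√(-11/4 - 7)*(-⅐))/7 = -4/7 + (√(-39/4)*(-⅐))/7 = -4/7 + ((I*√39/2)*(-⅐))/7 = -4/7 + (-I*√39/14)/7 = -4/7 - I*√39/98 ≈ -0.57143 - 0.063725*I)
Y² = (-4/7 - I*√39/98)²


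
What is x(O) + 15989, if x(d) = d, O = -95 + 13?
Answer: 15907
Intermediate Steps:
O = -82
x(O) + 15989 = -82 + 15989 = 15907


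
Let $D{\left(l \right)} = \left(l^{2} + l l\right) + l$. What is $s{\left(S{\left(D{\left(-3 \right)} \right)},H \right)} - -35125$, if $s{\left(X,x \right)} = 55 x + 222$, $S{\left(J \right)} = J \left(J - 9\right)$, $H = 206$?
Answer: $46677$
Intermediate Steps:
$D{\left(l \right)} = l + 2 l^{2}$ ($D{\left(l \right)} = \left(l^{2} + l^{2}\right) + l = 2 l^{2} + l = l + 2 l^{2}$)
$S{\left(J \right)} = J \left(-9 + J\right)$
$s{\left(X,x \right)} = 222 + 55 x$
$s{\left(S{\left(D{\left(-3 \right)} \right)},H \right)} - -35125 = \left(222 + 55 \cdot 206\right) - -35125 = \left(222 + 11330\right) + 35125 = 11552 + 35125 = 46677$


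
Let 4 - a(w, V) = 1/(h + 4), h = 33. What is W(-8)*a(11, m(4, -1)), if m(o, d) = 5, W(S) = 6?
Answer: 882/37 ≈ 23.838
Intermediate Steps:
a(w, V) = 147/37 (a(w, V) = 4 - 1/(33 + 4) = 4 - 1/37 = 147/37)
W(-8)*a(11, m(4, -1)) = 6*(147/37) = 882/37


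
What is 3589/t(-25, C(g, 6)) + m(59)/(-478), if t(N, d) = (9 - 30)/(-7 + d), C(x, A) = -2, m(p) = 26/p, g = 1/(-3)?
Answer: 151825376/98707 ≈ 1538.1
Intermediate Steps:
g = -⅓ ≈ -0.33333
t(N, d) = -21/(-7 + d)
3589/t(-25, C(g, 6)) + m(59)/(-478) = 3589/((-21/(-7 - 2))) + (26/59)/(-478) = 3589/((-21/(-9))) + (26*(1/59))*(-1/478) = 3589/((-21*(-⅑))) + (26/59)*(-1/478) = 3589/(7/3) - 13/14101 = 3589*(3/7) - 13/14101 = 10767/7 - 13/14101 = 151825376/98707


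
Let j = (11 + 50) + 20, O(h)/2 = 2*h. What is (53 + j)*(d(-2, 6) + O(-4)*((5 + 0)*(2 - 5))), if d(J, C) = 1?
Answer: 32294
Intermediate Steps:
O(h) = 4*h (O(h) = 2*(2*h) = 4*h)
j = 81 (j = 61 + 20 = 81)
(53 + j)*(d(-2, 6) + O(-4)*((5 + 0)*(2 - 5))) = (53 + 81)*(1 + (4*(-4))*((5 + 0)*(2 - 5))) = 134*(1 - 80*(-3)) = 134*(1 - 16*(-15)) = 134*(1 + 240) = 134*241 = 32294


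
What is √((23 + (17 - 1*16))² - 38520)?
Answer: 6*I*√1054 ≈ 194.79*I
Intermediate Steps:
√((23 + (17 - 1*16))² - 38520) = √((23 + (17 - 16))² - 38520) = √((23 + 1)² - 38520) = √(24² - 38520) = √(576 - 38520) = √(-37944) = 6*I*√1054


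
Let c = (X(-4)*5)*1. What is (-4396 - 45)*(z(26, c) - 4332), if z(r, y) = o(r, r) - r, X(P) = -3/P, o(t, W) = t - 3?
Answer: 19251735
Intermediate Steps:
o(t, W) = -3 + t
c = 15/4 (c = (-3/(-4)*5)*1 = (-3*(-¼)*5)*1 = ((¾)*5)*1 = (15/4)*1 = 15/4 ≈ 3.7500)
z(r, y) = -3 (z(r, y) = (-3 + r) - r = -3)
(-4396 - 45)*(z(26, c) - 4332) = (-4396 - 45)*(-3 - 4332) = -4441*(-4335) = 19251735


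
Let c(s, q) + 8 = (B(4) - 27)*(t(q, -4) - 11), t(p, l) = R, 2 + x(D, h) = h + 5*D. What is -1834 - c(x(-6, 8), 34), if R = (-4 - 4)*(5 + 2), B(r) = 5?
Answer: -3300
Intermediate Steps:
x(D, h) = -2 + h + 5*D (x(D, h) = -2 + (h + 5*D) = -2 + h + 5*D)
R = -56 (R = -8*7 = -56)
t(p, l) = -56
c(s, q) = 1466 (c(s, q) = -8 + (5 - 27)*(-56 - 11) = -8 - 22*(-67) = -8 + 1474 = 1466)
-1834 - c(x(-6, 8), 34) = -1834 - 1*1466 = -1834 - 1466 = -3300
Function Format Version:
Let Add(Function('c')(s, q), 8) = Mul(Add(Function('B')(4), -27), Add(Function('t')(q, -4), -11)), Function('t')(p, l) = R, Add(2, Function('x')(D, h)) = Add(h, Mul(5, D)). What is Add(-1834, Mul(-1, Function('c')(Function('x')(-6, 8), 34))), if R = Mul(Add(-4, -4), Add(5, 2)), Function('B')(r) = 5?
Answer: -3300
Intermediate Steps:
Function('x')(D, h) = Add(-2, h, Mul(5, D)) (Function('x')(D, h) = Add(-2, Add(h, Mul(5, D))) = Add(-2, h, Mul(5, D)))
R = -56 (R = Mul(-8, 7) = -56)
Function('t')(p, l) = -56
Function('c')(s, q) = 1466 (Function('c')(s, q) = Add(-8, Mul(Add(5, -27), Add(-56, -11))) = Add(-8, Mul(-22, -67)) = Add(-8, 1474) = 1466)
Add(-1834, Mul(-1, Function('c')(Function('x')(-6, 8), 34))) = Add(-1834, Mul(-1, 1466)) = Add(-1834, -1466) = -3300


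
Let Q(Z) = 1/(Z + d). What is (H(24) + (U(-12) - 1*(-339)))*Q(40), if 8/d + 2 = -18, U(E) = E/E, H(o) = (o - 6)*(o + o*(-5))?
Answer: -3470/99 ≈ -35.050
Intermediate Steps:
H(o) = -4*o*(-6 + o) (H(o) = (-6 + o)*(o - 5*o) = (-6 + o)*(-4*o) = -4*o*(-6 + o))
U(E) = 1
d = -⅖ (d = 8/(-2 - 18) = 8/(-20) = 8*(-1/20) = -⅖ ≈ -0.40000)
Q(Z) = 1/(-⅖ + Z) (Q(Z) = 1/(Z - ⅖) = 1/(-⅖ + Z))
(H(24) + (U(-12) - 1*(-339)))*Q(40) = (4*24*(6 - 1*24) + (1 - 1*(-339)))*(5/(-2 + 5*40)) = (4*24*(6 - 24) + (1 + 339))*(5/(-2 + 200)) = (4*24*(-18) + 340)*(5/198) = (-1728 + 340)*(5*(1/198)) = -1388*5/198 = -3470/99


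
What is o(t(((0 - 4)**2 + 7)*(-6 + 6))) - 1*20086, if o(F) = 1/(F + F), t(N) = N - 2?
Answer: -80345/4 ≈ -20086.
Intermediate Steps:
t(N) = -2 + N
o(F) = 1/(2*F)
o(t(((0 - 4)**2 + 7)*(-6 + 6))) - 1*20086 = 1/(2*(-2 + ((0 - 4)**2 + 7)*(-6 + 6))) - 1*20086 = 1/(2*(-2 + ((-4)**2 + 7)*0)) - 20086 = 1/(2*(-2 + (16 + 7)*0)) - 20086 = 1/(2*(-2 + 23*0)) - 20086 = 1/(2*(-2 + 0)) - 20086 = (1/2)/(-2) - 20086 = (1/2)*(-1/2) - 20086 = -1/4 - 20086 = -80345/4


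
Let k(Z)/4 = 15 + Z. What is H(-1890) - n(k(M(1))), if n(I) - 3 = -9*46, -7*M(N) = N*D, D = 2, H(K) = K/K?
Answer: 412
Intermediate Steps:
H(K) = 1
M(N) = -2*N/7 (M(N) = -N*2/7 = -2*N/7)
k(Z) = 60 + 4*Z (k(Z) = 4*(15 + Z) = 60 + 4*Z)
n(I) = -411 (n(I) = 3 - 9*46 = 3 - 414 = -411)
H(-1890) - n(k(M(1))) = 1 - 1*(-411) = 1 + 411 = 412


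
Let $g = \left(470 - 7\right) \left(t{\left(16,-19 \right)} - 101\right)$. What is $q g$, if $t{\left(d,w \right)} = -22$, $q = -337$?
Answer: $19191813$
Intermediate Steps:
$g = -56949$ ($g = \left(470 - 7\right) \left(-22 - 101\right) = 463 \left(-123\right) = -56949$)
$q g = \left(-337\right) \left(-56949\right) = 19191813$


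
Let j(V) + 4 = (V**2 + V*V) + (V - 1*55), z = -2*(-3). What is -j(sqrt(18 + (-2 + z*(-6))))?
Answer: 99 - 2*I*sqrt(5) ≈ 99.0 - 4.4721*I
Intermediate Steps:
z = 6
j(V) = -59 + V + 2*V**2 (j(V) = -4 + ((V**2 + V*V) + (V - 1*55)) = -4 + ((V**2 + V**2) + (V - 55)) = -4 + (2*V**2 + (-55 + V)) = -4 + (-55 + V + 2*V**2) = -59 + V + 2*V**2)
-j(sqrt(18 + (-2 + z*(-6)))) = -(-59 + sqrt(18 + (-2 + 6*(-6))) + 2*(sqrt(18 + (-2 + 6*(-6))))**2) = -(-59 + sqrt(18 + (-2 - 36)) + 2*(sqrt(18 + (-2 - 36)))**2) = -(-59 + sqrt(18 - 38) + 2*(sqrt(18 - 38))**2) = -(-59 + sqrt(-20) + 2*(sqrt(-20))**2) = -(-59 + 2*I*sqrt(5) + 2*(2*I*sqrt(5))**2) = -(-59 + 2*I*sqrt(5) + 2*(-20)) = -(-59 + 2*I*sqrt(5) - 40) = -(-99 + 2*I*sqrt(5)) = 99 - 2*I*sqrt(5)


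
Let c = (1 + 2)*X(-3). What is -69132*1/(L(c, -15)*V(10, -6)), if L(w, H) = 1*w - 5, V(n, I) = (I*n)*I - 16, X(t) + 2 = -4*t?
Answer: -17283/2150 ≈ -8.0386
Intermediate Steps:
X(t) = -2 - 4*t
c = 30 (c = (1 + 2)*(-2 - 4*(-3)) = 3*(-2 + 12) = 3*10 = 30)
V(n, I) = -16 + n*I**2 (V(n, I) = n*I**2 - 16 = -16 + n*I**2)
L(w, H) = -5 + w (L(w, H) = w - 5 = -5 + w)
-69132*1/(L(c, -15)*V(10, -6)) = -69132*1/((-16 + 10*(-6)**2)*(-5 + 30)) = -69132*1/(25*(-16 + 10*36)) = -69132*1/(25*(-16 + 360)) = -69132/(25*344) = -69132/8600 = -69132*1/8600 = -17283/2150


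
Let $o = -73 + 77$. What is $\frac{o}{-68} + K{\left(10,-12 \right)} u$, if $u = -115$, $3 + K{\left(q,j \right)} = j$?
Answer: $\frac{29324}{17} \approx 1724.9$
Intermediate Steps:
$o = 4$
$K{\left(q,j \right)} = -3 + j$
$\frac{o}{-68} + K{\left(10,-12 \right)} u = \frac{4}{-68} + \left(-3 - 12\right) \left(-115\right) = 4 \left(- \frac{1}{68}\right) - -1725 = - \frac{1}{17} + 1725 = \frac{29324}{17}$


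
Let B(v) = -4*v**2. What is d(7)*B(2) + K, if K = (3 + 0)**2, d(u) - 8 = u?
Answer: -231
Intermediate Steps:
d(u) = 8 + u
K = 9 (K = 3**2 = 9)
d(7)*B(2) + K = (8 + 7)*(-4*2**2) + 9 = 15*(-4*4) + 9 = 15*(-16) + 9 = -240 + 9 = -231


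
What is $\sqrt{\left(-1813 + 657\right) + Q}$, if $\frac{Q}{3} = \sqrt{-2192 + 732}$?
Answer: $\sqrt{-1156 + 6 i \sqrt{365}} \approx 1.6837 + 34.042 i$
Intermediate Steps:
$Q = 6 i \sqrt{365}$ ($Q = 3 \sqrt{-2192 + 732} = 3 \sqrt{-1460} = 3 \cdot 2 i \sqrt{365} = 6 i \sqrt{365} \approx 114.63 i$)
$\sqrt{\left(-1813 + 657\right) + Q} = \sqrt{\left(-1813 + 657\right) + 6 i \sqrt{365}} = \sqrt{-1156 + 6 i \sqrt{365}}$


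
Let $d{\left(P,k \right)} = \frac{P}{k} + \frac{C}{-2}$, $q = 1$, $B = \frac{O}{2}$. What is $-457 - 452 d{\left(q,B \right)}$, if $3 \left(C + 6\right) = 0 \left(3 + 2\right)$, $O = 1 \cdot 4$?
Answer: $-2039$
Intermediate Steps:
$O = 4$
$C = -6$ ($C = -6 + \frac{0 \left(3 + 2\right)}{3} = -6 + \frac{0 \cdot 5}{3} = -6 + \frac{1}{3} \cdot 0 = -6 + 0 = -6$)
$B = 2$ ($B = \frac{4}{2} = 4 \cdot \frac{1}{2} = 2$)
$d{\left(P,k \right)} = 3 + \frac{P}{k}$ ($d{\left(P,k \right)} = \frac{P}{k} - \frac{6}{-2} = \frac{P}{k} - -3 = \frac{P}{k} + 3 = 3 + \frac{P}{k}$)
$-457 - 452 d{\left(q,B \right)} = -457 - 452 \left(3 + 1 \cdot \frac{1}{2}\right) = -457 - 452 \left(3 + \frac{1}{2}\right) = -457 - 1582 = -2039$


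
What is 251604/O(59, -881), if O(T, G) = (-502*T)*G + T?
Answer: 83868/8697839 ≈ 0.0096424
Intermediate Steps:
O(T, G) = T - 502*G*T (O(T, G) = -502*G*T + T = T - 502*G*T)
251604/O(59, -881) = 251604/((59*(1 - 502*(-881)))) = 251604/((59*(1 + 442262))) = 251604/((59*442263)) = 251604/26093517 = 251604*(1/26093517) = 83868/8697839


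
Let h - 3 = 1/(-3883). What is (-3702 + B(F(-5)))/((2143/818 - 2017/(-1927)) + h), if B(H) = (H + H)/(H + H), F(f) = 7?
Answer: -22652779309138/40802249689 ≈ -555.18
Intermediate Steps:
B(H) = 1 (B(H) = (2*H)/((2*H)) = (2*H)*(1/(2*H)) = 1)
h = 11648/3883 (h = 3 + 1/(-3883) = 3 - 1/3883 = 11648/3883 ≈ 2.9997)
(-3702 + B(F(-5)))/((2143/818 - 2017/(-1927)) + h) = (-3702 + 1)/((2143/818 - 2017/(-1927)) + 11648/3883) = -3701/((2143*(1/818) - 2017*(-1/1927)) + 11648/3883) = -3701/((2143/818 + 2017/1927) + 11648/3883) = -3701/(5779467/1576286 + 11648/3883) = -3701/40802249689/6120718538 = -3701*6120718538/40802249689 = -22652779309138/40802249689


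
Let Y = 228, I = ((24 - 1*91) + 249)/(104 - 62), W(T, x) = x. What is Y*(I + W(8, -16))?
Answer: -2660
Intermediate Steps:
I = 13/3 (I = ((24 - 91) + 249)/42 = (-67 + 249)*(1/42) = 182*(1/42) = 13/3 ≈ 4.3333)
Y*(I + W(8, -16)) = 228*(13/3 - 16) = 228*(-35/3) = -2660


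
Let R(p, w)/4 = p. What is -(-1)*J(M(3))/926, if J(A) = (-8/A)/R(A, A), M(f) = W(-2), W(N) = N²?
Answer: -1/7408 ≈ -0.00013499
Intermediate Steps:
M(f) = 4 (M(f) = (-2)² = 4)
R(p, w) = 4*p
J(A) = -2/A² (J(A) = (-8/A)/((4*A)) = (-8/A)*(1/(4*A)) = -2/A²)
-(-1)*J(M(3))/926 = -(-1)*(-2/4²)/926 = -(-1)*(-2*1/16)*(1/926) = -(-1)*(-1)/8*(1/926) = -1*⅛*(1/926) = -⅛*1/926 = -1/7408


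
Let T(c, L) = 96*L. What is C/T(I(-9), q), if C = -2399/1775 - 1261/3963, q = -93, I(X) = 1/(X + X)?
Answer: 1468189/7850306700 ≈ 0.00018702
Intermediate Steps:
I(X) = 1/(2*X)
C = -11745512/7034325 (C = -2399*1/1775 - 1261*1/3963 = -2399/1775 - 1261/3963 = -11745512/7034325 ≈ -1.6697)
C/T(I(-9), q) = -11745512/(7034325*(96*(-93))) = -11745512/7034325/(-8928) = -11745512/7034325*(-1/8928) = 1468189/7850306700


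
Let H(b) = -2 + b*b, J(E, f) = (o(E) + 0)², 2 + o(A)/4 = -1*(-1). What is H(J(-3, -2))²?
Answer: 64516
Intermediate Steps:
o(A) = -4 (o(A) = -8 + 4*(-1*(-1)) = -8 + 4*1 = -8 + 4 = -4)
J(E, f) = 16 (J(E, f) = (-4 + 0)² = (-4)² = 16)
H(b) = -2 + b²
H(J(-3, -2))² = (-2 + 16²)² = (-2 + 256)² = 254² = 64516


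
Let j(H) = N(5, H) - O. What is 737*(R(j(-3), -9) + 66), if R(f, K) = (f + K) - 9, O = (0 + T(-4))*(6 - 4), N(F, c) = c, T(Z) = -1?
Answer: 34639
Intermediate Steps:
O = -2 (O = (0 - 1)*(6 - 4) = -1*2 = -2)
j(H) = 2 + H (j(H) = H - 1*(-2) = H + 2 = 2 + H)
R(f, K) = -9 + K + f (R(f, K) = (K + f) - 9 = -9 + K + f)
737*(R(j(-3), -9) + 66) = 737*((-9 - 9 + (2 - 3)) + 66) = 737*((-9 - 9 - 1) + 66) = 737*(-19 + 66) = 737*47 = 34639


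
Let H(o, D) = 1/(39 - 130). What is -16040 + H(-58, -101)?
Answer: -1459641/91 ≈ -16040.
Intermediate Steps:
H(o, D) = -1/91 (H(o, D) = 1/(-91) = -1/91)
-16040 + H(-58, -101) = -16040 - 1/91 = -1459641/91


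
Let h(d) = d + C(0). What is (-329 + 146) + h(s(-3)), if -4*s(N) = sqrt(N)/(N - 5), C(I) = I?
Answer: -183 + I*sqrt(3)/32 ≈ -183.0 + 0.054127*I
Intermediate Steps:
s(N) = -sqrt(N)/(4*(-5 + N)) (s(N) = -sqrt(N)/(4*(N - 5)) = -sqrt(N)/(4*(-5 + N)))
h(d) = d (h(d) = d + 0 = d)
(-329 + 146) + h(s(-3)) = (-329 + 146) - sqrt(-3)/(-20 + 4*(-3)) = -183 - I*sqrt(3)/(-20 - 12) = -183 - 1*I*sqrt(3)/(-32) = -183 - 1*I*sqrt(3)*(-1/32) = -183 + I*sqrt(3)/32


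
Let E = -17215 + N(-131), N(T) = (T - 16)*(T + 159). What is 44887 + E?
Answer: 23556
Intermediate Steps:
N(T) = (-16 + T)*(159 + T)
E = -21331 (E = -17215 + (-2544 + (-131)² + 143*(-131)) = -17215 + (-2544 + 17161 - 18733) = -17215 - 4116 = -21331)
44887 + E = 44887 - 21331 = 23556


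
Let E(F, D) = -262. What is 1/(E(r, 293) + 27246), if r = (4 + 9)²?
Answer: 1/26984 ≈ 3.7059e-5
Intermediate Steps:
r = 169 (r = 13² = 169)
1/(E(r, 293) + 27246) = 1/(-262 + 27246) = 1/26984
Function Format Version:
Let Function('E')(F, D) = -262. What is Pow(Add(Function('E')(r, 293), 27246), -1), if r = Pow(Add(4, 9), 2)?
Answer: Rational(1, 26984) ≈ 3.7059e-5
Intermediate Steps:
r = 169 (r = Pow(13, 2) = 169)
Pow(Add(Function('E')(r, 293), 27246), -1) = Pow(Add(-262, 27246), -1) = Pow(26984, -1) = Rational(1, 26984)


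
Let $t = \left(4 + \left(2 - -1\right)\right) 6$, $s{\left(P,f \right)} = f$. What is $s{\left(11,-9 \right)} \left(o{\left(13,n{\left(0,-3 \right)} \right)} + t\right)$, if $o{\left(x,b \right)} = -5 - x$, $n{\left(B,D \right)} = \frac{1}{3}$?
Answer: $-216$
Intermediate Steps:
$n{\left(B,D \right)} = \frac{1}{3}$
$t = 42$ ($t = \left(4 + \left(2 + 1\right)\right) 6 = \left(4 + 3\right) 6 = 7 \cdot 6 = 42$)
$s{\left(11,-9 \right)} \left(o{\left(13,n{\left(0,-3 \right)} \right)} + t\right) = - 9 \left(\left(-5 - 13\right) + 42\right) = - 9 \left(-18 + 42\right) = \left(-9\right) 24 = -216$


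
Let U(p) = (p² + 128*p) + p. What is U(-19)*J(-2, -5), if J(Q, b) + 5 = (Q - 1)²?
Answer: -8360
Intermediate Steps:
U(p) = p² + 129*p
J(Q, b) = -5 + (-1 + Q)² (J(Q, b) = -5 + (Q - 1)² = -5 + (-1 + Q)²)
U(-19)*J(-2, -5) = (-19*(129 - 19))*(-5 + (-1 - 2)²) = (-19*110)*(-5 + (-3)²) = -2090*(-5 + 9) = -2090*4 = -8360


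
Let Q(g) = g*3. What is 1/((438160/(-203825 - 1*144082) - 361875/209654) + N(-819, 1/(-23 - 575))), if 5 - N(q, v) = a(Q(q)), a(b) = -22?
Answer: 72940094178/1751621700541 ≈ 0.041641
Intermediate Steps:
Q(g) = 3*g
N(q, v) = 27 (N(q, v) = 5 - 1*(-22) = 5 + 22 = 27)
1/((438160/(-203825 - 1*144082) - 361875/209654) + N(-819, 1/(-23 - 575))) = 1/((438160/(-203825 - 1*144082) - 361875/209654) + 27) = 1/((438160/(-203825 - 144082) - 361875*1/209654) + 27) = 1/((438160/(-347907) - 361875/209654) + 27) = 1/((438160*(-1/347907) - 361875/209654) + 27) = 1/((-438160/347907 - 361875/209654) + 27) = 1/(-217760842265/72940094178 + 27) = 1/(1751621700541/72940094178) = 72940094178/1751621700541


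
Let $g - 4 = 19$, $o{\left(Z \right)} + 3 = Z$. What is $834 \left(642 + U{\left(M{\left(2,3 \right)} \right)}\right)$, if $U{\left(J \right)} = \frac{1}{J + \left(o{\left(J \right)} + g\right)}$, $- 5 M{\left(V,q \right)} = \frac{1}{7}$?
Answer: $\frac{186878967}{349} \approx 5.3547 \cdot 10^{5}$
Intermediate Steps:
$o{\left(Z \right)} = -3 + Z$
$M{\left(V,q \right)} = - \frac{1}{35}$ ($M{\left(V,q \right)} = - \frac{1}{5 \cdot 7} = \left(- \frac{1}{5}\right) \frac{1}{7} = - \frac{1}{35}$)
$g = 23$ ($g = 4 + 19 = 23$)
$U{\left(J \right)} = \frac{1}{20 + 2 J}$ ($U{\left(J \right)} = \frac{1}{J + \left(\left(-3 + J\right) + 23\right)} = \frac{1}{J + \left(20 + J\right)} = \frac{1}{20 + 2 J}$)
$834 \left(642 + U{\left(M{\left(2,3 \right)} \right)}\right) = 834 \left(642 + \frac{1}{2 \left(10 - \frac{1}{35}\right)}\right) = 834 \left(642 + \frac{1}{2 \cdot \frac{349}{35}}\right) = 834 \left(642 + \frac{1}{2} \cdot \frac{35}{349}\right) = 834 \left(642 + \frac{35}{698}\right) = 834 \cdot \frac{448151}{698} = \frac{186878967}{349}$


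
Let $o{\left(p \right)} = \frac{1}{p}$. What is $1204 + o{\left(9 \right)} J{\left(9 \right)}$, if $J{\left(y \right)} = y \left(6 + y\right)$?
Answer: $1219$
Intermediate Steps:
$1204 + o{\left(9 \right)} J{\left(9 \right)} = 1204 + \frac{9 \left(6 + 9\right)}{9} = 1204 + \frac{9 \cdot 15}{9} = 1204 + \frac{1}{9} \cdot 135 = 1204 + 15 = 1219$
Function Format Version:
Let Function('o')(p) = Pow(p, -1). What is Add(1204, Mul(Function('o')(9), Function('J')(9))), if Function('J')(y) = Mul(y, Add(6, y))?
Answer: 1219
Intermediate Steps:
Add(1204, Mul(Function('o')(9), Function('J')(9))) = Add(1204, Mul(Pow(9, -1), Mul(9, Add(6, 9)))) = Add(1204, Mul(Rational(1, 9), Mul(9, 15))) = Add(1204, Mul(Rational(1, 9), 135)) = Add(1204, 15) = 1219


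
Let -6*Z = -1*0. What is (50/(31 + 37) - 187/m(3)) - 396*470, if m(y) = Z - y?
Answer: -18977807/102 ≈ -1.8606e+5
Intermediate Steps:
Z = 0 (Z = -(-1)*0/6 = -⅙*0 = 0)
m(y) = -y (m(y) = 0 - y = -y)
(50/(31 + 37) - 187/m(3)) - 396*470 = (50/(31 + 37) - 187/((-1*3))) - 396*470 = (50/68 - 187/(-3)) - 186120 = (50*(1/68) - 187*(-⅓)) - 186120 = (25/34 + 187/3) - 186120 = 6433/102 - 186120 = -18977807/102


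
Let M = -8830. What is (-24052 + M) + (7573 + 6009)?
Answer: -19300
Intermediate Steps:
(-24052 + M) + (7573 + 6009) = (-24052 - 8830) + (7573 + 6009) = -32882 + 13582 = -19300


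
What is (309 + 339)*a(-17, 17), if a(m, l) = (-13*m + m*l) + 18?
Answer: -32400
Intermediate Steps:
a(m, l) = 18 - 13*m + l*m (a(m, l) = (-13*m + l*m) + 18 = 18 - 13*m + l*m)
(309 + 339)*a(-17, 17) = (309 + 339)*(18 - 13*(-17) + 17*(-17)) = 648*(18 + 221 - 289) = 648*(-50) = -32400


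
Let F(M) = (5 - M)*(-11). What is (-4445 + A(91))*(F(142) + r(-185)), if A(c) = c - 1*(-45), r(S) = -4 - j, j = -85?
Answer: -6842692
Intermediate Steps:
r(S) = 81 (r(S) = -4 - 1*(-85) = -4 + 85 = 81)
A(c) = 45 + c (A(c) = c + 45 = 45 + c)
F(M) = -55 + 11*M
(-4445 + A(91))*(F(142) + r(-185)) = (-4445 + (45 + 91))*((-55 + 11*142) + 81) = (-4445 + 136)*((-55 + 1562) + 81) = -4309*(1507 + 81) = -4309*1588 = -6842692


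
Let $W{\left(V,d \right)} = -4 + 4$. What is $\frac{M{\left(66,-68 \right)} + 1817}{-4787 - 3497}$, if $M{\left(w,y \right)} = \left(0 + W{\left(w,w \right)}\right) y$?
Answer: $- \frac{1817}{8284} \approx -0.21934$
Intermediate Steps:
$W{\left(V,d \right)} = 0$
$M{\left(w,y \right)} = 0$ ($M{\left(w,y \right)} = \left(0 + 0\right) y = 0 y = 0$)
$\frac{M{\left(66,-68 \right)} + 1817}{-4787 - 3497} = \frac{0 + 1817}{-4787 - 3497} = \frac{1817}{-8284} = 1817 \left(- \frac{1}{8284}\right) = - \frac{1817}{8284}$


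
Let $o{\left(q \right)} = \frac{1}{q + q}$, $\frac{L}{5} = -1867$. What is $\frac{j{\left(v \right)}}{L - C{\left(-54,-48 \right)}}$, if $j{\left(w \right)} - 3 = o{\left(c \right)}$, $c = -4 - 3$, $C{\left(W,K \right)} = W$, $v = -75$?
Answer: $- \frac{41}{129934} \approx -0.00031554$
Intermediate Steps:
$L = -9335$ ($L = 5 \left(-1867\right) = -9335$)
$c = -7$
$o{\left(q \right)} = \frac{1}{2 q}$
$j{\left(w \right)} = \frac{41}{14}$ ($j{\left(w \right)} = 3 + \frac{1}{2 \left(-7\right)} = 3 + \frac{1}{2} \left(- \frac{1}{7}\right) = 3 - \frac{1}{14} = \frac{41}{14}$)
$\frac{j{\left(v \right)}}{L - C{\left(-54,-48 \right)}} = \frac{41}{14 \left(-9335 - -54\right)} = \frac{41}{14 \left(-9335 + 54\right)} = \frac{41}{14 \left(-9281\right)} = \frac{41}{14} \left(- \frac{1}{9281}\right) = - \frac{41}{129934}$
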